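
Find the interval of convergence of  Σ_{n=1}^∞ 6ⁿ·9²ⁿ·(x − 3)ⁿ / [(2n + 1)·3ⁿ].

[485/162, 487/162)

By the ratio test, |a_{n+1}/a_n| = [(2n + 1)/(2(n+1) + 1)] · 6·81/3 → 162.
Thus R = 1/(162) = 1/162.
Check x = 487/162: the terms behave like c/n; limit comparison with the harmonic series gives divergence.
When x = 485/162, convergence follows from the alternating series test (terms decrease monotonically to 0).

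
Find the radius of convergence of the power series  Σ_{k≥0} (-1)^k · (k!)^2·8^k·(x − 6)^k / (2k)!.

R = 1/2

By the ratio test, |a_{k+1}/a_k| = (k+1)²/[(2k+1)·(2k+2)] · 8 → 2.
Thus R = 1/(2) = 1/2.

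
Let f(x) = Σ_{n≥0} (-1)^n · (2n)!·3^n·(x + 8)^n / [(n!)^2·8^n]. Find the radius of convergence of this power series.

The ratio of consecutive coefficients is (2n+1)·(2n+2)/(n+1)² · 3/8 → 3/2.
Hence the series converges for |x + 8| < 1/(3/2) = 2/3, so the radius of convergence is 2/3.

R = 2/3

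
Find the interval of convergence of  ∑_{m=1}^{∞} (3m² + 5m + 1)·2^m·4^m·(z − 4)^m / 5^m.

(27/8, 37/8)

The ratio of consecutive coefficients is [(3(m+1)² + 5(m+1) + 1)/(3m² + 5m + 1)] · 2·4/5 → 8/5.
Hence the series converges for |z − 4| < 1/(8/5) = 5/8, so the radius of convergence is 5/8.
When z = 37/8, the terms have absolute value of order m², which does not tend to 0, so the series diverges by the divergence test.
When z = 27/8, the terms do not tend to 0, so the series diverges.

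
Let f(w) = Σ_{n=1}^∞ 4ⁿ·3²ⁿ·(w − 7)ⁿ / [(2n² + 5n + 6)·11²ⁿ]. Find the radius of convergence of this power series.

R = 121/36

By the ratio test, |a_{n+1}/a_n| = [(2n² + 5n + 6)/(2(n+1)² + 5(n+1) + 6)] · 4·9/121 → 36/121.
The series converges when 36/121 · |w − 7| < 1, giving R = 121/36.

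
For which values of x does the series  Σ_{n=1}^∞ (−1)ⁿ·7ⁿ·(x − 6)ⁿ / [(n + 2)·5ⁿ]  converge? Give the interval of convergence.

The ratio of consecutive coefficients is [(n + 2)/((n+1) + 2)] · 7/5 → 7/5.
The series converges when 7/5 · |x − 6| < 1, giving R = 5/7.
When x = 47/7, the terms alternate in sign and decrease monotonically to 0 in absolute value (size ~ c/n), so the alternating series test gives convergence.
Check x = 37/7: the terms are asymptotic to a nonzero constant times 1/n, so the series diverges by limit comparison with Σ 1/n.

(37/7, 47/7]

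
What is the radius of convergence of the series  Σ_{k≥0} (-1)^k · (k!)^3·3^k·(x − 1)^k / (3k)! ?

The ratio of consecutive coefficients is (k+1)³/[(3k+1)·(3k+2)·(3k+3)] · 3 → 1/9.
Convergence for |x − 1| · 1/9 < 1, i.e. |x − 1| < 9. So R = 9.

R = 9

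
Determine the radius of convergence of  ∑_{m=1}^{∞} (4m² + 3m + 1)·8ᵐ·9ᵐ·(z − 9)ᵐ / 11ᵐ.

Ratio test: |a_{m+1}/a_m| = [(4(m+1)² + 3(m+1) + 1)/(4m² + 3m + 1)] · 8·9/11 → 72/11 as m → ∞.
The series converges when 72/11 · |z − 9| < 1, giving R = 11/72.

R = 11/72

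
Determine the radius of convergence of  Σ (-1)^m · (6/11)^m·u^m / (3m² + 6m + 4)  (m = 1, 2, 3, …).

The ratio of consecutive coefficients is [(3m² + 6m + 4)/(3(m+1)² + 6(m+1) + 4)] · 6/11 → 6/11.
The series converges when 6/11 · |u| < 1, giving R = 11/6.

R = 11/6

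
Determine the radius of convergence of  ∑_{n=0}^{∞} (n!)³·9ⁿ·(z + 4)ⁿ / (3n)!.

R = 3

Apply the ratio test: |a_{n+1}| / |a_n| = (n+1)³/[(3n+1)·(3n+2)·(3n+3)] · 9, which tends to 1/3 as n → ∞.
Thus R = 1/(1/3) = 3.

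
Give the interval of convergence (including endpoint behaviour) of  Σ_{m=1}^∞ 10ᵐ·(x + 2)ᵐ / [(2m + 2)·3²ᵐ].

[-29/10, -11/10)

Apply the ratio test: |a_{m+1}| / |a_m| = [(2m + 2)/(2(m+1) + 2)] · 10/9, which tends to 10/9 as m → ∞.
Hence the series converges for |x + 2| < 1/(10/9) = 9/10, so the radius of convergence is 9/10.
Endpoint x = -11/10: comparison with the harmonic series Σ 1/m shows the series diverges.
Check x = -29/10: the terms alternate in sign and decrease monotonically to 0 in absolute value (size ~ c/m), so the alternating series test gives convergence.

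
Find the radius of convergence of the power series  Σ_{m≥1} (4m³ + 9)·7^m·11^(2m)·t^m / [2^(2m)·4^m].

R = 16/847

By the ratio test, |a_{m+1}/a_m| = [(4(m+1)³ + 9)/(4m³ + 9)] · 7·121/(4·4) → 847/16.
Thus R = 1/(847/16) = 16/847.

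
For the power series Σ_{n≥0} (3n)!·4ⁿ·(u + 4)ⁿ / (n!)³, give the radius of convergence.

R = 1/108

By the ratio test, |a_{n+1}/a_n| = (3n+1)·(3n+2)·(3n+3)/(n+1)³ · 4 → 108.
Hence the series converges for |u + 4| < 1/(108) = 1/108, so the radius of convergence is 1/108.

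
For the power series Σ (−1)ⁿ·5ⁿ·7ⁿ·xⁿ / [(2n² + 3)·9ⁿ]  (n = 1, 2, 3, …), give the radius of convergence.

Apply the ratio test: |a_{n+1}| / |a_n| = [(2n² + 3)/(2(n+1)² + 3)] · 5·7/9, which tends to 35/9 as n → ∞.
Thus R = 1/(35/9) = 9/35.

R = 9/35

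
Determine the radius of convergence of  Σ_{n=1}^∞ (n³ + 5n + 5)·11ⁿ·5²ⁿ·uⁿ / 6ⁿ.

By the ratio test, |a_{n+1}/a_n| = [((n+1)³ + 5(n+1) + 5)/(n³ + 5n + 5)] · 11·25/6 → 275/6.
Hence the series converges for |u| < 1/(275/6) = 6/275, so the radius of convergence is 6/275.

R = 6/275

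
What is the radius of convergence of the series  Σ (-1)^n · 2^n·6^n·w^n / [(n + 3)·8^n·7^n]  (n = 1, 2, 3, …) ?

Ratio test: |a_{n+1}/a_n| = [(n + 3)/((n+1) + 3)] · 2·6/(8·7) → 3/14 as n → ∞.
Convergence for |w| · 3/14 < 1, i.e. |w| < 14/3. So R = 14/3.

R = 14/3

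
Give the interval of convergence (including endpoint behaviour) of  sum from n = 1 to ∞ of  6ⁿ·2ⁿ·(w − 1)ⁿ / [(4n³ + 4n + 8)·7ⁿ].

The ratio of consecutive coefficients is [(4n³ + 4n + 8)/(4(n+1)³ + 4(n+1) + 8)] · 6·2/7 → 12/7.
Thus R = 1/(12/7) = 7/12.
When w = 19/12, the terms are on the order of 1/n³, so the series converges absolutely by comparison with the p-series (p = 3 > 1).
Check w = 5/12: the series is dominated by a constant times Σ 1/n³, which converges (p = 3 > 1).

[5/12, 19/12]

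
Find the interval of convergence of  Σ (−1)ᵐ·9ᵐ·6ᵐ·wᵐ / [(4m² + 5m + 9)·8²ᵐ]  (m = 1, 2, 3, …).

By the ratio test, |a_{m+1}/a_m| = [(4m² + 5m + 9)/(4(m+1)² + 5(m+1) + 9)] · 9·6/64 → 27/32.
Thus R = 1/(27/32) = 32/27.
Check w = 32/27: the series is dominated by a constant times Σ 1/m², which converges (p = 2 > 1).
At w = -32/27: the series is dominated by a constant times Σ 1/m², which converges (p = 2 > 1).

[-32/27, 32/27]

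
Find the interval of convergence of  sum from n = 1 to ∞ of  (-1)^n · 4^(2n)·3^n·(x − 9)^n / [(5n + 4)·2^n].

The ratio of consecutive coefficients is [(5n + 4)/(5(n+1) + 4)] · 16·3/2 → 24.
The series converges when 24 · |x − 9| < 1, giving R = 1/24.
Check x = 217/24: convergence follows from the alternating series test (terms decrease monotonically to 0).
When x = 215/24, comparison with the harmonic series Σ 1/n shows the series diverges.

(215/24, 217/24]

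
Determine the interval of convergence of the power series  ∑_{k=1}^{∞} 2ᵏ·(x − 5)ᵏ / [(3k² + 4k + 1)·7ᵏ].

Ratio test: |a_{k+1}/a_k| = [(3k² + 4k + 1)/(3(k+1)² + 4(k+1) + 1)] · 2/7 → 2/7 as k → ∞.
Hence the series converges for |x − 5| < 1/(2/7) = 7/2, so the radius of convergence is 7/2.
When x = 17/2, the series is dominated by a constant times Σ 1/k², which converges (p = 2 > 1).
Endpoint x = 3/2: the series is dominated by a constant times Σ 1/k², which converges (p = 2 > 1).

[3/2, 17/2]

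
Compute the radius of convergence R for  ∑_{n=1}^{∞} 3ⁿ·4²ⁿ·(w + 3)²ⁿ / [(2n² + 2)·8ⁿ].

The ratio of consecutive coefficients is [(2n² + 2)/(2(n+1)² + 2)] · 3·16/8 → 6.
Writing y = (w + 3)², the series in y has radius 1/6, so |w + 3| < √(1/6) and R = √6/6.

R = √6/6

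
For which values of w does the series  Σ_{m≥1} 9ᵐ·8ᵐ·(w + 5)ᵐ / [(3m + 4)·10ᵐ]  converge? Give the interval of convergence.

By the ratio test, |a_{m+1}/a_m| = [(3m + 4)/(3(m+1) + 4)] · 9·8/10 → 36/5.
Hence the series converges for |w + 5| < 1/(36/5) = 5/36, so the radius of convergence is 5/36.
When w = -175/36, the terms behave like c/m; limit comparison with the harmonic series gives divergence.
Endpoint w = -185/36: an alternating series whose terms decrease to 0 in absolute value, so it converges by the Leibniz criterion.

[-185/36, -175/36)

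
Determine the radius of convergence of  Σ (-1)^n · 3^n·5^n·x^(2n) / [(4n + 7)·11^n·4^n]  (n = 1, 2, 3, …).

Ratio test: |a_{n+1}/a_n| = [(4n + 7)/(4(n+1) + 7)] · 3·5/(11·4) → 15/44 as n → ∞.
Writing y = x², the series in y has radius 44/15, so |x| < √(44/15) and R = 2√165/15.

R = 2√165/15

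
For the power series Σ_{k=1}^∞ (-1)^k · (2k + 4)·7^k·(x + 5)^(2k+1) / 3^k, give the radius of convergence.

R = √21/7

Apply the ratio test: |a_{k+1}| / |a_k| = [(2(k+1) + 4)/(2k + 4)] · 7/3, which tends to 7/3 as k → ∞.
Writing y = (x + 5)², the series in y has radius 3/7, so |x + 5| < √(3/7) and R = √21/7.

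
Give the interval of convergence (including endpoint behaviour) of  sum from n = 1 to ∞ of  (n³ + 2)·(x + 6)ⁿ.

(-7, -5)

By the ratio test, |a_{n+1}/a_n| = ((n+1)³ + 2)/(n³ + 2) → 1.
Convergence for |x + 6| < 1, so R = 1.
Check x = -5: the terms do not tend to 0, so the series diverges.
At x = -7: the terms do not tend to 0, so the series diverges.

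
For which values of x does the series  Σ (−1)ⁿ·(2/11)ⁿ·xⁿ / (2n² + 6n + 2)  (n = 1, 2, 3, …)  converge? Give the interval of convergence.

Apply the ratio test: |a_{n+1}| / |a_n| = [(2n² + 6n + 2)/(2(n+1)² + 6(n+1) + 2)] · 2/11, which tends to 2/11 as n → ∞.
Thus R = 1/(2/11) = 11/2.
Endpoint x = 11/2: the series is dominated by a constant times Σ 1/n², which converges (p = 2 > 1).
Check x = -11/2: the terms are on the order of 1/n², so the series converges absolutely by comparison with the p-series (p = 2 > 1).

[-11/2, 11/2]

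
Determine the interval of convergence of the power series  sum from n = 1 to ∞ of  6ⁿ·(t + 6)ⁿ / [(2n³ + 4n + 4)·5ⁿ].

[-41/6, -31/6]

Ratio test: |a_{n+1}/a_n| = [(2n³ + 4n + 4)/(2(n+1)³ + 4(n+1) + 4)] · 6/5 → 6/5 as n → ∞.
Hence the series converges for |t + 6| < 1/(6/5) = 5/6, so the radius of convergence is 5/6.
Endpoint t = -31/6: the series is dominated by a constant times Σ 1/n³, which converges (p = 3 > 1).
Endpoint t = -41/6: the terms are on the order of 1/n³, so the series converges absolutely by comparison with the p-series (p = 3 > 1).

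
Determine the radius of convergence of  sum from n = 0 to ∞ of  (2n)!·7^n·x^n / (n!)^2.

The ratio of consecutive coefficients is (2n+1)·(2n+2)/(n+1)² · 7 → 28.
The series converges when 28 · |x| < 1, giving R = 1/28.

R = 1/28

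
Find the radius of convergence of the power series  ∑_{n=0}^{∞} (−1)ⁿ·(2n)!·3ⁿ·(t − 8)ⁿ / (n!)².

R = 1/12

Apply the ratio test: |a_{n+1}| / |a_n| = (2n+1)·(2n+2)/(n+1)² · 3, which tends to 12 as n → ∞.
Thus R = 1/(12) = 1/12.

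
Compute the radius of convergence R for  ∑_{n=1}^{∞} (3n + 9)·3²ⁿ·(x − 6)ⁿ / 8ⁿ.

R = 8/9

By the ratio test, |a_{n+1}/a_n| = [(3(n+1) + 9)/(3n + 9)] · 9/8 → 9/8.
Convergence for |x − 6| · 9/8 < 1, i.e. |x − 6| < 8/9. So R = 8/9.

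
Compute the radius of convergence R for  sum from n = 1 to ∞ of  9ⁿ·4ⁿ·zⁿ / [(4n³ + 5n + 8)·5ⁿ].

R = 5/36

The ratio of consecutive coefficients is [(4n³ + 5n + 8)/(4(n+1)³ + 5(n+1) + 8)] · 9·4/5 → 36/5.
Hence the series converges for |z| < 1/(36/5) = 5/36, so the radius of convergence is 5/36.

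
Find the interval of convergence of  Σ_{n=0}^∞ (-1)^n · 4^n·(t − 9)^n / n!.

Ratio test: |a_{n+1}/a_n| = 4 · 1/(n+1) → 0 as n → ∞.
The ratio tends to 0 regardless of t, hence R = ∞.

(−∞, ∞)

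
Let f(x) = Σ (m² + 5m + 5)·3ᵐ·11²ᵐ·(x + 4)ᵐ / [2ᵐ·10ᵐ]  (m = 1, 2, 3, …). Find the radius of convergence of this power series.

R = 20/363

By the ratio test, |a_{m+1}/a_m| = [((m+1)² + 5(m+1) + 5)/(m² + 5m + 5)] · 3·121/(2·10) → 363/20.
Thus R = 1/(363/20) = 20/363.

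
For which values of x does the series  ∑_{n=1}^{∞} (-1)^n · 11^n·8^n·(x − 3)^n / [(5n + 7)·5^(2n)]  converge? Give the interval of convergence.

Ratio test: |a_{n+1}/a_n| = [(5n + 7)/(5(n+1) + 7)] · 11·8/25 → 88/25 as n → ∞.
The series converges when 88/25 · |x − 3| < 1, giving R = 25/88.
At x = 289/88: convergence follows from the alternating series test (terms decrease monotonically to 0).
When x = 239/88, the terms behave like c/n; limit comparison with the harmonic series gives divergence.

(239/88, 289/88]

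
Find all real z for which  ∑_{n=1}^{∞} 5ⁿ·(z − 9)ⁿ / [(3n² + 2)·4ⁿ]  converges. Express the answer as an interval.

[41/5, 49/5]

Apply the ratio test: |a_{n+1}| / |a_n| = [(3n² + 2)/(3(n+1)² + 2)] · 5/4, which tends to 5/4 as n → ∞.
Hence the series converges for |z − 9| < 1/(5/4) = 4/5, so the radius of convergence is 4/5.
When z = 49/5, the series is dominated by a constant times Σ 1/n², which converges (p = 2 > 1).
Check z = 41/5: the terms are on the order of 1/n², so the series converges absolutely by comparison with the p-series (p = 2 > 1).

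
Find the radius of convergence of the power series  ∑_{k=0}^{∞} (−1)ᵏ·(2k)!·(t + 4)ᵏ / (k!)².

By the ratio test, |a_{k+1}/a_k| = (2k+1)·(2k+2)/(k+1)² → 4.
Convergence for |t + 4| · 4 < 1, i.e. |t + 4| < 1/4. So R = 1/4.

R = 1/4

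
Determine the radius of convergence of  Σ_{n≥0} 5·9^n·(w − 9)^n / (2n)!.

Ratio test: |a_{n+1}/a_n| = 5/5 · 9 · 1/[(2n+1)·(2n+2)] → 0 as n → ∞.
Since the limit is 0 < 1 for every w, the series converges on all of ℝ and R = ∞.

R = ∞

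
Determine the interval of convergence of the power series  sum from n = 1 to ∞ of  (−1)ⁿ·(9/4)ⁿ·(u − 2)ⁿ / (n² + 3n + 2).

The ratio of consecutive coefficients is [(n² + 3n + 2)/((n+1)² + 3(n+1) + 2)] · 9/4 → 9/4.
Convergence for |u − 2| · 9/4 < 1, i.e. |u − 2| < 4/9. So R = 4/9.
At u = 22/9: absolute convergence follows by limit comparison with Σ 1/n².
At u = 14/9: the terms are on the order of 1/n², so the series converges absolutely by comparison with the p-series (p = 2 > 1).

[14/9, 22/9]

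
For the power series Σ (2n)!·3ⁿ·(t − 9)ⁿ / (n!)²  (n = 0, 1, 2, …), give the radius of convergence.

Apply the ratio test: |a_{n+1}| / |a_n| = (2n+1)·(2n+2)/(n+1)² · 3, which tends to 12 as n → ∞.
Thus R = 1/(12) = 1/12.

R = 1/12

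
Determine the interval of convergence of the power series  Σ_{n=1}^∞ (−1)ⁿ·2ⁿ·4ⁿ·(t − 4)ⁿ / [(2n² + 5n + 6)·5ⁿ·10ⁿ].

[-9/4, 41/4]

Ratio test: |a_{n+1}/a_n| = [(2n² + 5n + 6)/(2(n+1)² + 5(n+1) + 6)] · 2·4/(5·10) → 4/25 as n → ∞.
Thus R = 1/(4/25) = 25/4.
At t = 41/4: absolute convergence follows by limit comparison with Σ 1/n².
Endpoint t = -9/4: the terms are on the order of 1/n², so the series converges absolutely by comparison with the p-series (p = 2 > 1).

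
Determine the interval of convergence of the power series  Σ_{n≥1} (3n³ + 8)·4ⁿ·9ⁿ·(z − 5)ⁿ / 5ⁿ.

(175/36, 185/36)

Apply the ratio test: |a_{n+1}| / |a_n| = [(3(n+1)³ + 8)/(3n³ + 8)] · 4·9/5, which tends to 36/5 as n → ∞.
Thus R = 1/(36/5) = 5/36.
Check z = 185/36: the n-th term does not approach 0; divergence by the term test.
Endpoint z = 175/36: the n-th term does not approach 0; divergence by the term test.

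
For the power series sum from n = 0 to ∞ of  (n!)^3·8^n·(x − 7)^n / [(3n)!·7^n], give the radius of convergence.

R = 189/8

Apply the ratio test: |a_{n+1}| / |a_n| = (n+1)³/[(3n+1)·(3n+2)·(3n+3)] · 8/7, which tends to 8/189 as n → ∞.
Thus R = 1/(8/189) = 189/8.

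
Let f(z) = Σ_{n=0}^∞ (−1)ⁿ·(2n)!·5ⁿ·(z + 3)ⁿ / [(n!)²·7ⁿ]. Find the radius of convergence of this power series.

R = 7/20

By the ratio test, |a_{n+1}/a_n| = (2n+1)·(2n+2)/(n+1)² · 5/7 → 20/7.
Hence the series converges for |z + 3| < 1/(20/7) = 7/20, so the radius of convergence is 7/20.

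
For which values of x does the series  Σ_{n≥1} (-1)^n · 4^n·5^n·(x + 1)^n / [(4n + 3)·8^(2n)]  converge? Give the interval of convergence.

(-21/5, 11/5]

Ratio test: |a_{n+1}/a_n| = [(4n + 3)/(4(n+1) + 3)] · 4·5/64 → 5/16 as n → ∞.
Thus R = 1/(5/16) = 16/5.
Check x = 11/5: the terms alternate in sign and decrease monotonically to 0 in absolute value (size ~ c/n), so the alternating series test gives convergence.
When x = -21/5, the terms behave like c/n; limit comparison with the harmonic series gives divergence.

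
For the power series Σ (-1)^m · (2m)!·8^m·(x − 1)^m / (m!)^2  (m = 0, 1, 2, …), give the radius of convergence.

R = 1/32

Ratio test: |a_{m+1}/a_m| = (2m+1)·(2m+2)/(m+1)² · 8 → 32 as m → ∞.
The series converges when 32 · |x − 1| < 1, giving R = 1/32.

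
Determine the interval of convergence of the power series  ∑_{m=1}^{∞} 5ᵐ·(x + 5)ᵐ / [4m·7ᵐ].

[-32/5, -18/5)

The ratio of consecutive coefficients is [4m/4(m+1)] · 5/7 → 5/7.
The series converges when 5/7 · |x + 5| < 1, giving R = 7/5.
Endpoint x = -18/5: the terms behave like c/m; limit comparison with the harmonic series gives divergence.
Check x = -32/5: the terms alternate in sign and decrease monotonically to 0 in absolute value (size ~ c/m), so the alternating series test gives convergence.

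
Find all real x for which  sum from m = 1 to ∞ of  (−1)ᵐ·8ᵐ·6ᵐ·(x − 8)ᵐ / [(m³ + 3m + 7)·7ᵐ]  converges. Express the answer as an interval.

Apply the ratio test: |a_{m+1}| / |a_m| = [(m³ + 3m + 7)/((m+1)³ + 3(m+1) + 7)] · 8·6/7, which tends to 48/7 as m → ∞.
Hence the series converges for |x − 8| < 1/(48/7) = 7/48, so the radius of convergence is 7/48.
When x = 391/48, the series is dominated by a constant times Σ 1/m³, which converges (p = 3 > 1).
At x = 377/48: absolute convergence follows by limit comparison with Σ 1/m³.

[377/48, 391/48]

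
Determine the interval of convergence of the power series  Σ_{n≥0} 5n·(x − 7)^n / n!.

The ratio of consecutive coefficients is 5(n+1)/5n · 1/(n+1) → 0.
The ratio tends to 0 regardless of x, hence R = ∞.

(−∞, ∞)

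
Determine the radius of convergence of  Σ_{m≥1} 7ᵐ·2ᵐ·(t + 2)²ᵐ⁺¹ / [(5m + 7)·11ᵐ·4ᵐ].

Ratio test: |a_{m+1}/a_m| = [(5m + 7)/(5(m+1) + 7)] · 7·2/(11·4) → 7/22 as m → ∞.
Successive powers of (t + 2) differ by 2, so the series converges when |t + 2|² · 7/22 < 1, i.e. |t + 2| < √(22/7). So R = √154/7.

R = √154/7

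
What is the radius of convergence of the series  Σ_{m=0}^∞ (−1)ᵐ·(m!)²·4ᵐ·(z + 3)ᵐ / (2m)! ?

The ratio of consecutive coefficients is (m+1)²/[(2m+1)·(2m+2)] · 4 → 1.
Hence R = 1.

R = 1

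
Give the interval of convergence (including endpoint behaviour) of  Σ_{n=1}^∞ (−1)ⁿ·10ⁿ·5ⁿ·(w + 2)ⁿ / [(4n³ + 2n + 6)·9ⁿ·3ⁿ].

[-127/50, -73/50]

Ratio test: |a_{n+1}/a_n| = [(4n³ + 2n + 6)/(4(n+1)³ + 2(n+1) + 6)] · 10·5/(9·3) → 50/27 as n → ∞.
Convergence for |w + 2| · 50/27 < 1, i.e. |w + 2| < 27/50. So R = 27/50.
Endpoint w = -73/50: the series is dominated by a constant times Σ 1/n³, which converges (p = 3 > 1).
At w = -127/50: the terms are on the order of 1/n³, so the series converges absolutely by comparison with the p-series (p = 3 > 1).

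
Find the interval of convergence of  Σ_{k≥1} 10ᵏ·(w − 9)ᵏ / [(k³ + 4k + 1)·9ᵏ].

Ratio test: |a_{k+1}/a_k| = [(k³ + 4k + 1)/((k+1)³ + 4(k+1) + 1)] · 10/9 → 10/9 as k → ∞.
Thus R = 1/(10/9) = 9/10.
Check w = 99/10: the series is dominated by a constant times Σ 1/k³, which converges (p = 3 > 1).
At w = 81/10: absolute convergence follows by limit comparison with Σ 1/k³.

[81/10, 99/10]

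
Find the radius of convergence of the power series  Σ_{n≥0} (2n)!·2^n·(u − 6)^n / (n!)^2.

Apply the ratio test: |a_{n+1}| / |a_n| = (2n+1)·(2n+2)/(n+1)² · 2, which tends to 8 as n → ∞.
The series converges when 8 · |u − 6| < 1, giving R = 1/8.

R = 1/8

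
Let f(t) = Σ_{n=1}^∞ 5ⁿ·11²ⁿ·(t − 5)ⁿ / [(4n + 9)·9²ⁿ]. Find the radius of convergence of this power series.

By the ratio test, |a_{n+1}/a_n| = [(4n + 9)/(4(n+1) + 9)] · 5·121/81 → 605/81.
Convergence for |t − 5| · 605/81 < 1, i.e. |t − 5| < 81/605. So R = 81/605.

R = 81/605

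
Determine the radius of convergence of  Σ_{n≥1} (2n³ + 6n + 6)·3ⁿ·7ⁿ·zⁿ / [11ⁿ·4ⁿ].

R = 44/21

By the ratio test, |a_{n+1}/a_n| = [(2(n+1)³ + 6(n+1) + 6)/(2n³ + 6n + 6)] · 3·7/(11·4) → 21/44.
Hence the series converges for |z| < 1/(21/44) = 44/21, so the radius of convergence is 44/21.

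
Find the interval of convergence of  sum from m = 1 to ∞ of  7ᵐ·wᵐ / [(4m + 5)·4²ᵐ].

By the ratio test, |a_{m+1}/a_m| = [(4m + 5)/(4(m+1) + 5)] · 7/16 → 7/16.
Hence the series converges for |w| < 1/(7/16) = 16/7, so the radius of convergence is 16/7.
When w = 16/7, comparison with the harmonic series Σ 1/m shows the series diverges.
At w = -16/7: convergence follows from the alternating series test (terms decrease monotonically to 0).

[-16/7, 16/7)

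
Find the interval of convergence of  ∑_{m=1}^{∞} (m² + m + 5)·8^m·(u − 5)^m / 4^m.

(9/2, 11/2)

By the ratio test, |a_{m+1}/a_m| = [((m+1)² + (m+1) + 5)/(m² + m + 5)] · 8/4 → 2.
Thus R = 1/(2) = 1/2.
At u = 11/2: the m-th term does not approach 0; divergence by the term test.
At u = 9/2: the terms do not tend to 0, so the series diverges.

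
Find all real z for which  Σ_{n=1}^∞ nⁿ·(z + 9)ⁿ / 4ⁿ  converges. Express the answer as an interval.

Applying the root test, |a_n|^(1/n) = n/4 → ∞.
The root grows without bound, so R = 0 (convergence only at z = -9).

{-9}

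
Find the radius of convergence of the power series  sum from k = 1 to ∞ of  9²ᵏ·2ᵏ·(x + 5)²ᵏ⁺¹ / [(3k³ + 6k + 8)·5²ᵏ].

R = 5√2/18

Apply the ratio test: |a_{k+1}| / |a_k| = [(3k³ + 6k + 8)/(3(k+1)³ + 6(k+1) + 8)] · 81·2/25, which tends to 162/25 as k → ∞.
Since the exponent of (x + 5) increases by 2 each term, convergence requires |x + 5|² < 25/162, hence R = 5√2/18.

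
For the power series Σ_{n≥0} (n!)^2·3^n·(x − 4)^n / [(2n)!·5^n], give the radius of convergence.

Ratio test: |a_{n+1}/a_n| = (n+1)²/[(2n+1)·(2n+2)] · 3/5 → 3/20 as n → ∞.
Hence the series converges for |x − 4| < 1/(3/20) = 20/3, so the radius of convergence is 20/3.

R = 20/3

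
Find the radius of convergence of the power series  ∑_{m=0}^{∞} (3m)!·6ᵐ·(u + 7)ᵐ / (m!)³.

R = 1/162

The ratio of consecutive coefficients is (3m+1)·(3m+2)·(3m+3)/(m+1)³ · 6 → 162.
The series converges when 162 · |u + 7| < 1, giving R = 1/162.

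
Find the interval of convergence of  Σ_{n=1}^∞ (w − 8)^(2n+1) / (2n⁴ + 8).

The ratio of consecutive coefficients is (2n⁴ + 8)/(2(n+1)⁴ + 8) → 1.
Since the exponent of (w − 8) increases by 2 each term, convergence requires |w − 8|² < 1, hence R = 1.
Check w = 9: the series is dominated by a constant times Σ 1/n⁴, which converges (p = 4 > 1).
Check w = 7: the terms are on the order of 1/n⁴, so the series converges absolutely by comparison with the p-series (p = 4 > 1).

[7, 9]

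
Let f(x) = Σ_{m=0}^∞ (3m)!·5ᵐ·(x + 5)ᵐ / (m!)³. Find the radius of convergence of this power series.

Apply the ratio test: |a_{m+1}| / |a_m| = (3m+1)·(3m+2)·(3m+3)/(m+1)³ · 5, which tends to 135 as m → ∞.
Hence the series converges for |x + 5| < 1/(135) = 1/135, so the radius of convergence is 1/135.

R = 1/135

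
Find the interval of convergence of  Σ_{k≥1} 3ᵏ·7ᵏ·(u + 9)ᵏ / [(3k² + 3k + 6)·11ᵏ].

Ratio test: |a_{k+1}/a_k| = [(3k² + 3k + 6)/(3(k+1)² + 3(k+1) + 6)] · 3·7/11 → 21/11 as k → ∞.
Hence the series converges for |u + 9| < 1/(21/11) = 11/21, so the radius of convergence is 11/21.
Endpoint u = -178/21: the series is dominated by a constant times Σ 1/k², which converges (p = 2 > 1).
Endpoint u = -200/21: the series is dominated by a constant times Σ 1/k², which converges (p = 2 > 1).

[-200/21, -178/21]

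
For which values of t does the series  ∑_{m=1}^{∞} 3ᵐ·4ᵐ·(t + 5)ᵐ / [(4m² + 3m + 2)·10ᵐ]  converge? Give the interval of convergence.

[-35/6, -25/6]

By the ratio test, |a_{m+1}/a_m| = [(4m² + 3m + 2)/(4(m+1)² + 3(m+1) + 2)] · 3·4/10 → 6/5.
The series converges when 6/5 · |t + 5| < 1, giving R = 5/6.
When t = -25/6, the series is dominated by a constant times Σ 1/m², which converges (p = 2 > 1).
Check t = -35/6: the terms are on the order of 1/m², so the series converges absolutely by comparison with the p-series (p = 2 > 1).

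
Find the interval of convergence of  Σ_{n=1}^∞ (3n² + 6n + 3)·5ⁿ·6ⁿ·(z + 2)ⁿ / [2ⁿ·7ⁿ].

Apply the ratio test: |a_{n+1}| / |a_n| = [(3(n+1)² + 6(n+1) + 3)/(3n² + 6n + 3)] · 5·6/(2·7), which tends to 15/7 as n → ∞.
Convergence for |z + 2| · 15/7 < 1, i.e. |z + 2| < 7/15. So R = 7/15.
At z = -23/15: the n-th term does not approach 0; divergence by the term test.
At z = -37/15: the terms do not tend to 0, so the series diverges.

(-37/15, -23/15)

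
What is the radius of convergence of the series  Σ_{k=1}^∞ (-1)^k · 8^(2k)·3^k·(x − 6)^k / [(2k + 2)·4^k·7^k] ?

The ratio of consecutive coefficients is [(2k + 2)/(2(k+1) + 2)] · 64·3/(4·7) → 48/7.
Hence the series converges for |x − 6| < 1/(48/7) = 7/48, so the radius of convergence is 7/48.

R = 7/48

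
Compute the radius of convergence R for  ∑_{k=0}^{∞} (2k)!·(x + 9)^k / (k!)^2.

R = 1/4

Ratio test: |a_{k+1}/a_k| = (2k+1)·(2k+2)/(k+1)² → 4 as k → ∞.
Hence the series converges for |x + 9| < 1/(4) = 1/4, so the radius of convergence is 1/4.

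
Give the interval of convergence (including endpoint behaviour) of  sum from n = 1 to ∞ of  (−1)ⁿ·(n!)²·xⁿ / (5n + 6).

{0}

Apply the ratio test: |a_{n+1}| / |a_n| = (n+1)² · (5n + 6)/(5(n+1) + 6), which tends to ∞ as n → ∞.
The terms grow without bound for any x ≠ 0, so R = 0 (convergence only at x = 0).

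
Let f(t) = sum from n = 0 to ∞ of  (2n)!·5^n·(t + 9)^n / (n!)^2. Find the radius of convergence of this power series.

R = 1/20

Apply the ratio test: |a_{n+1}| / |a_n| = (2n+1)·(2n+2)/(n+1)² · 5, which tends to 20 as n → ∞.
Hence the series converges for |t + 9| < 1/(20) = 1/20, so the radius of convergence is 1/20.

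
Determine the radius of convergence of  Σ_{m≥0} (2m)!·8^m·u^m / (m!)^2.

R = 1/32

Apply the ratio test: |a_{m+1}| / |a_m| = (2m+1)·(2m+2)/(m+1)² · 8, which tends to 32 as m → ∞.
Hence the series converges for |u| < 1/(32) = 1/32, so the radius of convergence is 1/32.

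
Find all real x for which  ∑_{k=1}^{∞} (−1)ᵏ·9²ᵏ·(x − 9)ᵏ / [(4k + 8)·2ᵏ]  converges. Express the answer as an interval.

Ratio test: |a_{k+1}/a_k| = [(4k + 8)/(4(k+1) + 8)] · 81/2 → 81/2 as k → ∞.
Thus R = 1/(81/2) = 2/81.
Endpoint x = 731/81: convergence follows from the alternating series test (terms decrease monotonically to 0).
When x = 727/81, comparison with the harmonic series Σ 1/k shows the series diverges.

(727/81, 731/81]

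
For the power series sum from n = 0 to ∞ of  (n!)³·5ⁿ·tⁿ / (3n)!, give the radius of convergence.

The ratio of consecutive coefficients is (n+1)³/[(3n+1)·(3n+2)·(3n+3)] · 5 → 5/27.
Thus R = 1/(5/27) = 27/5.

R = 27/5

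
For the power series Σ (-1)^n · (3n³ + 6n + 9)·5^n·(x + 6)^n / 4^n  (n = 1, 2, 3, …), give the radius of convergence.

By the ratio test, |a_{n+1}/a_n| = [(3(n+1)³ + 6(n+1) + 9)/(3n³ + 6n + 9)] · 5/4 → 5/4.
The series converges when 5/4 · |x + 6| < 1, giving R = 4/5.

R = 4/5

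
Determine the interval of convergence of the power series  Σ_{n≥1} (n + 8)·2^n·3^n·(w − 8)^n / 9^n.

(13/2, 19/2)

Ratio test: |a_{n+1}/a_n| = [((n+1) + 8)/(n + 8)] · 2·3/9 → 2/3 as n → ∞.
The series converges when 2/3 · |w − 8| < 1, giving R = 3/2.
When w = 19/2, the n-th term does not approach 0; divergence by the term test.
Endpoint w = 13/2: the n-th term does not approach 0; divergence by the term test.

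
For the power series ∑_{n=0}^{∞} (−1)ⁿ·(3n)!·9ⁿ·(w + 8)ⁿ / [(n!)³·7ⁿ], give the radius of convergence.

R = 7/243

The ratio of consecutive coefficients is (3n+1)·(3n+2)·(3n+3)/(n+1)³ · 9/7 → 243/7.
Convergence for |w + 8| · 243/7 < 1, i.e. |w + 8| < 7/243. So R = 7/243.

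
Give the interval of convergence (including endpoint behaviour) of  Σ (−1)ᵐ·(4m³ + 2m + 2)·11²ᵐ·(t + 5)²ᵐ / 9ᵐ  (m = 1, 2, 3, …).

Apply the ratio test: |a_{m+1}| / |a_m| = [(4(m+1)³ + 2(m+1) + 2)/(4m³ + 2m + 2)] · 121/9, which tends to 121/9 as m → ∞.
Successive powers of (t + 5) differ by 2, so the series converges when |t + 5|² · 121/9 < 1, i.e. |t + 5| < √(9/121) = 3/11. So R = 3/11.
Check t = -52/11: the terms have absolute value of order m³, which does not tend to 0, so the series diverges by the divergence test.
At t = -58/11: the m-th term does not approach 0; divergence by the term test.

(-58/11, -52/11)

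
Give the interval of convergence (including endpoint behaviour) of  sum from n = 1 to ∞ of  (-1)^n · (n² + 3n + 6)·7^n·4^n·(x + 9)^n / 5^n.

Ratio test: |a_{n+1}/a_n| = [((n+1)² + 3(n+1) + 6)/(n² + 3n + 6)] · 7·4/5 → 28/5 as n → ∞.
Thus R = 1/(28/5) = 5/28.
Endpoint x = -247/28: the terms do not tend to 0, so the series diverges.
When x = -257/28, the n-th term does not approach 0; divergence by the term test.

(-257/28, -247/28)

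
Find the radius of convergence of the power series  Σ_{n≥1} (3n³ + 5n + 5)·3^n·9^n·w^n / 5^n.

Apply the ratio test: |a_{n+1}| / |a_n| = [(3(n+1)³ + 5(n+1) + 5)/(3n³ + 5n + 5)] · 3·9/5, which tends to 27/5 as n → ∞.
Hence the series converges for |w| < 1/(27/5) = 5/27, so the radius of convergence is 5/27.

R = 5/27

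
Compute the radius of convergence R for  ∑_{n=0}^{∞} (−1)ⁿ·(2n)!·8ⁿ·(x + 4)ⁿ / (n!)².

R = 1/32

Ratio test: |a_{n+1}/a_n| = (2n+1)·(2n+2)/(n+1)² · 8 → 32 as n → ∞.
Thus R = 1/(32) = 1/32.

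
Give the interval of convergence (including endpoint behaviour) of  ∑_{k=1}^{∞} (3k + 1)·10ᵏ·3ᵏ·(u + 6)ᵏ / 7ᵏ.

The ratio of consecutive coefficients is [(3(k+1) + 1)/(3k + 1)] · 10·3/7 → 30/7.
Convergence for |u + 6| · 30/7 < 1, i.e. |u + 6| < 7/30. So R = 7/30.
When u = -173/30, the terms do not tend to 0, so the series diverges.
Check u = -187/30: the k-th term does not approach 0; divergence by the term test.

(-187/30, -173/30)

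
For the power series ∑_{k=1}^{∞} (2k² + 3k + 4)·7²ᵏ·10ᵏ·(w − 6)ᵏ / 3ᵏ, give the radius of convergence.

R = 3/490

Apply the ratio test: |a_{k+1}| / |a_k| = [(2(k+1)² + 3(k+1) + 4)/(2k² + 3k + 4)] · 49·10/3, which tends to 490/3 as k → ∞.
Hence the series converges for |w − 6| < 1/(490/3) = 3/490, so the radius of convergence is 3/490.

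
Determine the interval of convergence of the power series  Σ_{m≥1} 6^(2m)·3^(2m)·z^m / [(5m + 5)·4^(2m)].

[-4/81, 4/81)

Apply the ratio test: |a_{m+1}| / |a_m| = [(5m + 5)/(5(m+1) + 5)] · 36·9/16, which tends to 81/4 as m → ∞.
Hence the series converges for |z| < 1/(81/4) = 4/81, so the radius of convergence is 4/81.
When z = 4/81, comparison with the harmonic series Σ 1/m shows the series diverges.
At z = -4/81: the terms alternate in sign and decrease monotonically to 0 in absolute value (size ~ c/m), so the alternating series test gives convergence.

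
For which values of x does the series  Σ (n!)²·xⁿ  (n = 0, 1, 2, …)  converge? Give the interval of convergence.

The ratio of consecutive coefficients is (n+1)² → ∞.
The ratio grows without bound, so the series diverges whenever x ≠ 0; it converges only at x = 0. R = 0.

{0}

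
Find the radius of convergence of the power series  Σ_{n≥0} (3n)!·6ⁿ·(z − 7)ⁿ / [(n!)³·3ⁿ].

R = 1/54

Apply the ratio test: |a_{n+1}| / |a_n| = (3n+1)·(3n+2)·(3n+3)/(n+1)³ · 6/3, which tends to 54 as n → ∞.
The series converges when 54 · |z − 7| < 1, giving R = 1/54.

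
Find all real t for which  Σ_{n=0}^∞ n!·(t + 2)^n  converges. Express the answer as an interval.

Ratio test: |a_{n+1}/a_n| = (n+1) → ∞ as n → ∞.
Since the ratio → ∞, the series diverges for every t ≠ -2, and R = 0.

{-2}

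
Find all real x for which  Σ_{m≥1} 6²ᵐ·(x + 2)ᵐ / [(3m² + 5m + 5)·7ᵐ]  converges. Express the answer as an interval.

Apply the ratio test: |a_{m+1}| / |a_m| = [(3m² + 5m + 5)/(3(m+1)² + 5(m+1) + 5)] · 36/7, which tends to 36/7 as m → ∞.
Convergence for |x + 2| · 36/7 < 1, i.e. |x + 2| < 7/36. So R = 7/36.
At x = -65/36: absolute convergence follows by limit comparison with Σ 1/m².
Endpoint x = -79/36: the series is dominated by a constant times Σ 1/m², which converges (p = 2 > 1).

[-79/36, -65/36]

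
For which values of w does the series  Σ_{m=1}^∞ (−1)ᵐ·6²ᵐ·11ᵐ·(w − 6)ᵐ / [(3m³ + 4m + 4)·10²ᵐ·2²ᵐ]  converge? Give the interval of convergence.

[494/99, 694/99]

By the ratio test, |a_{m+1}/a_m| = [(3m³ + 4m + 4)/(3(m+1)³ + 4(m+1) + 4)] · 36·11/(100·4) → 99/100.
Hence the series converges for |w − 6| < 1/(99/100) = 100/99, so the radius of convergence is 100/99.
Check w = 694/99: absolute convergence follows by limit comparison with Σ 1/m³.
At w = 494/99: the series is dominated by a constant times Σ 1/m³, which converges (p = 3 > 1).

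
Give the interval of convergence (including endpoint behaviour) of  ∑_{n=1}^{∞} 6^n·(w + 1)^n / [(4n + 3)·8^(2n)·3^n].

Ratio test: |a_{n+1}/a_n| = [(4n + 3)/(4(n+1) + 3)] · 6/(64·3) → 1/32 as n → ∞.
The series converges when 1/32 · |w + 1| < 1, giving R = 32.
When w = 31, the terms behave like c/n; limit comparison with the harmonic series gives divergence.
At w = -33: an alternating series whose terms decrease to 0 in absolute value, so it converges by the Leibniz criterion.

[-33, 31)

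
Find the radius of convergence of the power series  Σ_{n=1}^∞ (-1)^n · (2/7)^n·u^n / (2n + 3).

Ratio test: |a_{n+1}/a_n| = [(2n + 3)/(2(n+1) + 3)] · 2/7 → 2/7 as n → ∞.
The series converges when 2/7 · |u| < 1, giving R = 7/2.

R = 7/2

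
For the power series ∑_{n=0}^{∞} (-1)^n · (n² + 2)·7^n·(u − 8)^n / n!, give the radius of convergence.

Apply the ratio test: |a_{n+1}| / |a_n| = ((n+1)² + 2)/(n² + 2) · 7 · 1/(n+1), which tends to 0 as n → ∞.
Since the limit is 0 < 1 for every u, the series converges on all of ℝ and R = ∞.

R = ∞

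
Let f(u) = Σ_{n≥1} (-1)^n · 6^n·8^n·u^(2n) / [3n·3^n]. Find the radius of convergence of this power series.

Ratio test: |a_{n+1}/a_n| = [3n/3(n+1)] · 6·8/3 → 16 as n → ∞.
Since the exponent of u increases by 2 each term, convergence requires |u|² < 1/16, hence R = 1/4.

R = 1/4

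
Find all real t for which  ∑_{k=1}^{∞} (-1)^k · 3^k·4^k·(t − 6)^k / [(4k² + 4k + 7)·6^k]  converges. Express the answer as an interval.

[11/2, 13/2]

The ratio of consecutive coefficients is [(4k² + 4k + 7)/(4(k+1)² + 4(k+1) + 7)] · 3·4/6 → 2.
Convergence for |t − 6| · 2 < 1, i.e. |t − 6| < 1/2. So R = 1/2.
Check t = 13/2: the series is dominated by a constant times Σ 1/k², which converges (p = 2 > 1).
At t = 11/2: the series is dominated by a constant times Σ 1/k², which converges (p = 2 > 1).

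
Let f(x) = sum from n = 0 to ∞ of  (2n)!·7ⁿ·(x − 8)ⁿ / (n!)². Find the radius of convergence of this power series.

R = 1/28

Apply the ratio test: |a_{n+1}| / |a_n| = (2n+1)·(2n+2)/(n+1)² · 7, which tends to 28 as n → ∞.
Convergence for |x − 8| · 28 < 1, i.e. |x − 8| < 1/28. So R = 1/28.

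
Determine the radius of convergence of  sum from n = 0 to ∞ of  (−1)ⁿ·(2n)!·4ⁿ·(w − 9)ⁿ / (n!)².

Apply the ratio test: |a_{n+1}| / |a_n| = (2n+1)·(2n+2)/(n+1)² · 4, which tends to 16 as n → ∞.
Hence the series converges for |w − 9| < 1/(16) = 1/16, so the radius of convergence is 1/16.

R = 1/16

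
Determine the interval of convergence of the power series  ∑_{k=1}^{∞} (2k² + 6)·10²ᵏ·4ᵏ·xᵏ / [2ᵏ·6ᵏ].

By the ratio test, |a_{k+1}/a_k| = [(2(k+1)² + 6)/(2k² + 6)] · 100·4/(2·6) → 100/3.
The series converges when 100/3 · |x| < 1, giving R = 3/100.
Check x = 3/100: the k-th term does not approach 0; divergence by the term test.
Check x = -3/100: the terms have absolute value of order k², which does not tend to 0, so the series diverges by the divergence test.

(-3/100, 3/100)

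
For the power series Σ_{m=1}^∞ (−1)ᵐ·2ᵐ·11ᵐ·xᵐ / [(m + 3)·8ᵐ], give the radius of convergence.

R = 4/11

The ratio of consecutive coefficients is [(m + 3)/((m+1) + 3)] · 2·11/8 → 11/4.
Hence the series converges for |x| < 1/(11/4) = 4/11, so the radius of convergence is 4/11.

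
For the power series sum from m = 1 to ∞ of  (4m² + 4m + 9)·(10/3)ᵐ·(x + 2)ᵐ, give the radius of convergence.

Ratio test: |a_{m+1}/a_m| = [(4(m+1)² + 4(m+1) + 9)/(4m² + 4m + 9)] · 10/3 → 10/3 as m → ∞.
Convergence for |x + 2| · 10/3 < 1, i.e. |x + 2| < 3/10. So R = 3/10.

R = 3/10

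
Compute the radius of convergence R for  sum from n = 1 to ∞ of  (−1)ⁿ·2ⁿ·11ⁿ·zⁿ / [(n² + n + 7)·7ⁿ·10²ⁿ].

The ratio of consecutive coefficients is [(n² + n + 7)/((n+1)² + (n+1) + 7)] · 2·11/(7·100) → 11/350.
Convergence for |z| · 11/350 < 1, i.e. |z| < 350/11. So R = 350/11.

R = 350/11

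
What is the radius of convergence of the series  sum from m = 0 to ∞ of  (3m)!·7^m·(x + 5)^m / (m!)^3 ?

Ratio test: |a_{m+1}/a_m| = (3m+1)·(3m+2)·(3m+3)/(m+1)³ · 7 → 189 as m → ∞.
Hence the series converges for |x + 5| < 1/(189) = 1/189, so the radius of convergence is 1/189.

R = 1/189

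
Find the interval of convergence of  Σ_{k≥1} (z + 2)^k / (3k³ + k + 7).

[-3, -1]

The ratio of consecutive coefficients is (3k³ + k + 7)/(3(k+1)³ + (k+1) + 7) → 1.
Hence R = 1.
When z = -1, the terms are on the order of 1/k³, so the series converges absolutely by comparison with the p-series (p = 3 > 1).
At z = -3: the terms are on the order of 1/k³, so the series converges absolutely by comparison with the p-series (p = 3 > 1).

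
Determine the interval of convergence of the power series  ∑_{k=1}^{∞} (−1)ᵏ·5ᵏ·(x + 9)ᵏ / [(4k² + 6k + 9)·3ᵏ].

The ratio of consecutive coefficients is [(4k² + 6k + 9)/(4(k+1)² + 6(k+1) + 9)] · 5/3 → 5/3.
The series converges when 5/3 · |x + 9| < 1, giving R = 3/5.
When x = -42/5, absolute convergence follows by limit comparison with Σ 1/k².
Check x = -48/5: absolute convergence follows by limit comparison with Σ 1/k².

[-48/5, -42/5]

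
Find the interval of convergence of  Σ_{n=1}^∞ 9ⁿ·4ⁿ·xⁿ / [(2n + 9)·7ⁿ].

[-7/36, 7/36)

The ratio of consecutive coefficients is [(2n + 9)/(2(n+1) + 9)] · 9·4/7 → 36/7.
Convergence for |x| · 36/7 < 1, i.e. |x| < 7/36. So R = 7/36.
Check x = 7/36: comparison with the harmonic series Σ 1/n shows the series diverges.
When x = -7/36, convergence follows from the alternating series test (terms decrease monotonically to 0).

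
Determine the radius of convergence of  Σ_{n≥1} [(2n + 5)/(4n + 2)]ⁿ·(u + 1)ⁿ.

By the Cauchy root test, |a_n|^(1/n) = (2n + 5)/(4n + 2) → 1/2.
Convergence for |u + 1| · 1/2 < 1, i.e. |u + 1| < 2. So R = 2.

R = 2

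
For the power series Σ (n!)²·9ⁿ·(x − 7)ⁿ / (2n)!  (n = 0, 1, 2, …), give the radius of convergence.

Ratio test: |a_{n+1}/a_n| = (n+1)²/[(2n+1)·(2n+2)] · 9 → 9/4 as n → ∞.
Convergence for |x − 7| · 9/4 < 1, i.e. |x − 7| < 4/9. So R = 4/9.

R = 4/9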